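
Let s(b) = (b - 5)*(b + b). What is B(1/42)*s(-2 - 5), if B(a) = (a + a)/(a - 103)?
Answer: -336/4325 ≈ -0.077688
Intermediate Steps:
B(a) = 2*a/(-103 + a) (B(a) = (2*a)/(-103 + a) = 2*a/(-103 + a))
s(b) = 2*b*(-5 + b) (s(b) = (-5 + b)*(2*b) = 2*b*(-5 + b))
B(1/42)*s(-2 - 5) = (2/(42*(-103 + 1/42)))*(2*(-2 - 5)*(-5 + (-2 - 5))) = (2*(1/42)/(-103 + 1/42))*(2*(-7)*(-5 - 7)) = (2*(1/42)/(-4325/42))*(2*(-7)*(-12)) = (2*(1/42)*(-42/4325))*168 = -2/4325*168 = -336/4325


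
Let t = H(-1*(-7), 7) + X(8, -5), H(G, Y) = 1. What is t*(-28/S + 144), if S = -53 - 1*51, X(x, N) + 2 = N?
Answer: -11253/13 ≈ -865.62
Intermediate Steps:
X(x, N) = -2 + N
S = -104 (S = -53 - 51 = -104)
t = -6 (t = 1 + (-2 - 5) = 1 - 7 = -6)
t*(-28/S + 144) = -6*(-28/(-104) + 144) = -6*(-28*(-1/104) + 144) = -6*(7/26 + 144) = -6*3751/26 = -11253/13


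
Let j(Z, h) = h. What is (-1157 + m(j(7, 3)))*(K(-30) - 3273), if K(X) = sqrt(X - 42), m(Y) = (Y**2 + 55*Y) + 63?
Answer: 3011160 - 5520*I*sqrt(2) ≈ 3.0112e+6 - 7806.5*I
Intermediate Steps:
m(Y) = 63 + Y**2 + 55*Y
K(X) = sqrt(-42 + X)
(-1157 + m(j(7, 3)))*(K(-30) - 3273) = (-1157 + (63 + 3**2 + 55*3))*(sqrt(-42 - 30) - 3273) = (-1157 + (63 + 9 + 165))*(sqrt(-72) - 3273) = (-1157 + 237)*(6*I*sqrt(2) - 3273) = -920*(-3273 + 6*I*sqrt(2)) = 3011160 - 5520*I*sqrt(2)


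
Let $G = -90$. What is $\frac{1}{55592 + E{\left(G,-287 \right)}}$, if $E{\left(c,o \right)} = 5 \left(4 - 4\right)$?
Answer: $\frac{1}{55592} \approx 1.7988 \cdot 10^{-5}$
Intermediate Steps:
$E{\left(c,o \right)} = 0$ ($E{\left(c,o \right)} = 5 \cdot 0 = 0$)
$\frac{1}{55592 + E{\left(G,-287 \right)}} = \frac{1}{55592 + 0} = \frac{1}{55592}$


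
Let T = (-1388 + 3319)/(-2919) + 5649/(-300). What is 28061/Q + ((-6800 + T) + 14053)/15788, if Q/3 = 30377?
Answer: 35748796083257/46664308994800 ≈ 0.76608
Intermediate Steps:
T = -5689577/291900 (T = 1931*(-1/2919) + 5649*(-1/300) = -1931/2919 - 1883/100 = -5689577/291900 ≈ -19.492)
Q = 91131 (Q = 3*30377 = 91131)
28061/Q + ((-6800 + T) + 14053)/15788 = 28061/91131 + ((-6800 - 5689577/291900) + 14053)/15788 = 28061*(1/91131) + (-1990609577/291900 + 14053)*(1/15788) = 28061/91131 + (2111461123/291900)*(1/15788) = 28061/91131 + 2111461123/4608517200 = 35748796083257/46664308994800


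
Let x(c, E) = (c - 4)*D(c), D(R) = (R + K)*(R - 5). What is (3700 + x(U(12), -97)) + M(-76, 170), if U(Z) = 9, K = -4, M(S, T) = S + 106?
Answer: 3830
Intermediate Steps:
M(S, T) = 106 + S
D(R) = (-5 + R)*(-4 + R) (D(R) = (R - 4)*(R - 5) = (-4 + R)*(-5 + R) = (-5 + R)*(-4 + R))
x(c, E) = (-4 + c)*(20 + c² - 9*c) (x(c, E) = (c - 4)*(20 + c² - 9*c) = (-4 + c)*(20 + c² - 9*c))
(3700 + x(U(12), -97)) + M(-76, 170) = (3700 + (-4 + 9)*(20 + 9² - 9*9)) + (106 - 76) = (3700 + 5*(20 + 81 - 81)) + 30 = (3700 + 5*20) + 30 = (3700 + 100) + 30 = 3800 + 30 = 3830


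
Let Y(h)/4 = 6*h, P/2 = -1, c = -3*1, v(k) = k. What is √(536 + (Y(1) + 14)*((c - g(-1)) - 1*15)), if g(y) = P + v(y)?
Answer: I*√34 ≈ 5.8309*I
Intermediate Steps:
c = -3
P = -2 (P = 2*(-1) = -2)
g(y) = -2 + y
Y(h) = 24*h (Y(h) = 4*(6*h) = 24*h)
√(536 + (Y(1) + 14)*((c - g(-1)) - 1*15)) = √(536 + (24*1 + 14)*((-3 - (-2 - 1)) - 1*15)) = √(536 + (24 + 14)*((-3 - 1*(-3)) - 15)) = √(536 + 38*((-3 + 3) - 15)) = √(536 + 38*(0 - 15)) = √(536 + 38*(-15)) = √(536 - 570) = √(-34) = I*√34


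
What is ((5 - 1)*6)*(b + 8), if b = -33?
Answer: -600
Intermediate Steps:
((5 - 1)*6)*(b + 8) = ((5 - 1)*6)*(-33 + 8) = (4*6)*(-25) = 24*(-25) = -600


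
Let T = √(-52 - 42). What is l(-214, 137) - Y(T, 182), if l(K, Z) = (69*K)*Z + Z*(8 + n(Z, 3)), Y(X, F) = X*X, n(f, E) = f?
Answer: -2002983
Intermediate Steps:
T = I*√94 (T = √(-94) = I*√94 ≈ 9.6954*I)
Y(X, F) = X²
l(K, Z) = Z*(8 + Z) + 69*K*Z (l(K, Z) = (69*K)*Z + Z*(8 + Z) = 69*K*Z + Z*(8 + Z) = Z*(8 + Z) + 69*K*Z)
l(-214, 137) - Y(T, 182) = 137*(8 + 137 + 69*(-214)) - (I*√94)² = 137*(8 + 137 - 14766) - 1*(-94) = 137*(-14621) + 94 = -2003077 + 94 = -2002983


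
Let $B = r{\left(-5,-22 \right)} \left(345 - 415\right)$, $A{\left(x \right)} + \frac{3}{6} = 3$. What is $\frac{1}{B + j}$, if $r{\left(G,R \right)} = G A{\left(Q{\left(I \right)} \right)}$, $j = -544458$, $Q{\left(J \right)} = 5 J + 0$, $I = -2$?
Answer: $- \frac{1}{543583} \approx -1.8396 \cdot 10^{-6}$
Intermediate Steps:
$Q{\left(J \right)} = 5 J$
$A{\left(x \right)} = \frac{5}{2}$ ($A{\left(x \right)} = - \frac{1}{2} + 3 = \frac{5}{2}$)
$r{\left(G,R \right)} = \frac{5 G}{2}$ ($r{\left(G,R \right)} = G \frac{5}{2} = \frac{5 G}{2}$)
$B = 875$ ($B = \frac{5}{2} \left(-5\right) \left(345 - 415\right) = \left(- \frac{25}{2}\right) \left(-70\right) = 875$)
$\frac{1}{B + j} = \frac{1}{875 - 544458} = \frac{1}{-543583} = - \frac{1}{543583}$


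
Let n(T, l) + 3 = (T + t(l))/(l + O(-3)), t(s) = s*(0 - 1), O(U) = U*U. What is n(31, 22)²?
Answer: 7056/961 ≈ 7.3424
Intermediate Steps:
O(U) = U²
t(s) = -s (t(s) = s*(-1) = -s)
n(T, l) = -3 + (T - l)/(9 + l) (n(T, l) = -3 + (T - l)/(l + (-3)²) = -3 + (T - l)/(l + 9) = -3 + (T - l)/(9 + l))
n(31, 22)² = ((-27 + 31 - 4*22)/(9 + 22))² = ((-27 + 31 - 88)/31)² = ((1/31)*(-84))² = (-84/31)² = 7056/961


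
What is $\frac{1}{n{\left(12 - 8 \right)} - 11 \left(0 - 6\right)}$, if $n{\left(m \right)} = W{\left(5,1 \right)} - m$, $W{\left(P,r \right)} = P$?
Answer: $\frac{1}{67} \approx 0.014925$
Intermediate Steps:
$n{\left(m \right)} = 5 - m$
$\frac{1}{n{\left(12 - 8 \right)} - 11 \left(0 - 6\right)} = \frac{1}{\left(5 - \left(12 - 8\right)\right) - 11 \left(0 - 6\right)} = \frac{1}{\left(5 - 4\right) - -66} = \frac{1}{\left(5 - 4\right) + 66} = \frac{1}{1 + 66} = \frac{1}{67}$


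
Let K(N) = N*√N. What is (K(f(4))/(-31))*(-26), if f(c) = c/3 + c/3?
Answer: 416*√6/279 ≈ 3.6523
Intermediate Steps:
f(c) = 2*c/3 (f(c) = c*(⅓) + c*(⅓) = c/3 + c/3 = 2*c/3)
K(N) = N^(3/2)
(K(f(4))/(-31))*(-26) = (((⅔)*4)^(3/2)/(-31))*(-26) = ((8/3)^(3/2)*(-1/31))*(-26) = ((16*√6/9)*(-1/31))*(-26) = -16*√6/279*(-26) = 416*√6/279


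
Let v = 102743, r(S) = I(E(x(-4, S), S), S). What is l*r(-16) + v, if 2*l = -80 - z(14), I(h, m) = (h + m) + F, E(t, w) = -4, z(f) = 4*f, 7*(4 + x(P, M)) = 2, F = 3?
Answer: 103899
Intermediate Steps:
x(P, M) = -26/7 (x(P, M) = -4 + (⅐)*2 = -4 + 2/7 = -26/7)
I(h, m) = 3 + h + m (I(h, m) = (h + m) + 3 = 3 + h + m)
l = -68 (l = (-80 - 4*14)/2 = (-80 - 1*56)/2 = (-80 - 56)/2 = (½)*(-136) = -68)
r(S) = -1 + S (r(S) = 3 - 4 + S = -1 + S)
l*r(-16) + v = -68*(-1 - 16) + 102743 = -68*(-17) + 102743 = 1156 + 102743 = 103899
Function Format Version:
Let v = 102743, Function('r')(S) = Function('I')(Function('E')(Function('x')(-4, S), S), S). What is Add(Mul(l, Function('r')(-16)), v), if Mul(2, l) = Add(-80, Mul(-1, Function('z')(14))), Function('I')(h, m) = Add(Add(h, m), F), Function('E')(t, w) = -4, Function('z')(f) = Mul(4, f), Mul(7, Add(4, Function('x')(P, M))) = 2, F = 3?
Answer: 103899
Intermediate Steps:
Function('x')(P, M) = Rational(-26, 7) (Function('x')(P, M) = Add(-4, Mul(Rational(1, 7), 2)) = Add(-4, Rational(2, 7)) = Rational(-26, 7))
Function('I')(h, m) = Add(3, h, m) (Function('I')(h, m) = Add(Add(h, m), 3) = Add(3, h, m))
l = -68 (l = Mul(Rational(1, 2), Add(-80, Mul(-1, Mul(4, 14)))) = Mul(Rational(1, 2), Add(-80, Mul(-1, 56))) = Mul(Rational(1, 2), Add(-80, -56)) = Mul(Rational(1, 2), -136) = -68)
Function('r')(S) = Add(-1, S) (Function('r')(S) = Add(3, -4, S) = Add(-1, S))
Add(Mul(l, Function('r')(-16)), v) = Add(Mul(-68, Add(-1, -16)), 102743) = Add(Mul(-68, -17), 102743) = Add(1156, 102743) = 103899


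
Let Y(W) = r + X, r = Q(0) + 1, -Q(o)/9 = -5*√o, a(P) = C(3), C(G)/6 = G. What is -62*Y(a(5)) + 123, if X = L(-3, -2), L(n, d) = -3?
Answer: 247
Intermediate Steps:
C(G) = 6*G
a(P) = 18 (a(P) = 6*3 = 18)
Q(o) = 45*√o (Q(o) = -(-45)*√o = 45*√o)
r = 1 (r = 45*√0 + 1 = 45*0 + 1 = 0 + 1 = 1)
X = -3
Y(W) = -2 (Y(W) = 1 - 3 = -2)
-62*Y(a(5)) + 123 = -62*(-2) + 123 = 124 + 123 = 247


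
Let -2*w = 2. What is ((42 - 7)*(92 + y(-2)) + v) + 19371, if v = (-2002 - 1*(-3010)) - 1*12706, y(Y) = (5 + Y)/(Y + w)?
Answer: 10858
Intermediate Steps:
w = -1 (w = -1/2*2 = -1)
y(Y) = (5 + Y)/(-1 + Y) (y(Y) = (5 + Y)/(Y - 1) = (5 + Y)/(-1 + Y))
v = -11698 (v = (-2002 + 3010) - 12706 = 1008 - 12706 = -11698)
((42 - 7)*(92 + y(-2)) + v) + 19371 = ((42 - 7)*(92 + (5 - 2)/(-1 - 2)) - 11698) + 19371 = (35*(92 + 3/(-3)) - 11698) + 19371 = (35*(92 - 1/3*3) - 11698) + 19371 = (35*(92 - 1) - 11698) + 19371 = (35*91 - 11698) + 19371 = (3185 - 11698) + 19371 = -8513 + 19371 = 10858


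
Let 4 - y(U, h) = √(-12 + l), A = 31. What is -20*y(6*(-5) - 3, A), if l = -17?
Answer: -80 + 20*I*√29 ≈ -80.0 + 107.7*I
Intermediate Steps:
y(U, h) = 4 - I*√29 (y(U, h) = 4 - √(-12 - 17) = 4 - √(-29) = 4 - I*√29)
-20*y(6*(-5) - 3, A) = -20*(4 - I*√29) = -80 + 20*I*√29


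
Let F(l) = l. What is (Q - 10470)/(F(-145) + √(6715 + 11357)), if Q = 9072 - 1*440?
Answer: 266510/2953 + 11028*√502/2953 ≈ 173.92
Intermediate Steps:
Q = 8632 (Q = 9072 - 440 = 8632)
(Q - 10470)/(F(-145) + √(6715 + 11357)) = (8632 - 10470)/(-145 + √(6715 + 11357)) = -1838/(-145 + √18072) = -1838/(-145 + 6*√502)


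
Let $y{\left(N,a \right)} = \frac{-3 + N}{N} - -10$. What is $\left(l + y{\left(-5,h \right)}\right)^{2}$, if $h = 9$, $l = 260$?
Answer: $\frac{1844164}{25} \approx 73767.0$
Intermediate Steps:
$y{\left(N,a \right)} = 10 + \frac{-3 + N}{N}$ ($y{\left(N,a \right)} = \frac{-3 + N}{N} + 10 = 10 + \frac{-3 + N}{N}$)
$\left(l + y{\left(-5,h \right)}\right)^{2} = \left(260 + \left(11 - \frac{3}{-5}\right)\right)^{2} = \left(260 + \left(11 - - \frac{3}{5}\right)\right)^{2} = \left(260 + \left(11 + \frac{3}{5}\right)\right)^{2} = \left(260 + \frac{58}{5}\right)^{2} = \left(\frac{1358}{5}\right)^{2} = \frac{1844164}{25}$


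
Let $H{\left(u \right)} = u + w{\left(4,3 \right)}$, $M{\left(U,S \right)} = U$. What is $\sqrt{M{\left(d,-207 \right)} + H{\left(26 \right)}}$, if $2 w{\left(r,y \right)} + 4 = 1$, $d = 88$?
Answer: $\frac{15 \sqrt{2}}{2} \approx 10.607$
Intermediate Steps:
$w{\left(r,y \right)} = - \frac{3}{2}$ ($w{\left(r,y \right)} = -2 + \frac{1}{2} \cdot 1 = -2 + \frac{1}{2} = - \frac{3}{2}$)
$H{\left(u \right)} = - \frac{3}{2} + u$ ($H{\left(u \right)} = u - \frac{3}{2} = - \frac{3}{2} + u$)
$\sqrt{M{\left(d,-207 \right)} + H{\left(26 \right)}} = \sqrt{88 + \left(- \frac{3}{2} + 26\right)} = \sqrt{88 + \frac{49}{2}} = \sqrt{\frac{225}{2}} = \frac{15 \sqrt{2}}{2}$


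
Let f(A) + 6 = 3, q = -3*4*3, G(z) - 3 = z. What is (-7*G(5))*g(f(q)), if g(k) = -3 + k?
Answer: 336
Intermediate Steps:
G(z) = 3 + z
q = -36 (q = -12*3 = -36)
f(A) = -3 (f(A) = -6 + 3 = -3)
(-7*G(5))*g(f(q)) = (-7*(3 + 5))*(-3 - 3) = -7*8*(-6) = -56*(-6) = 336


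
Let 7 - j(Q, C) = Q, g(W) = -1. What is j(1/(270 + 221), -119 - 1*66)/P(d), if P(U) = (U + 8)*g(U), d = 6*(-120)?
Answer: 859/87398 ≈ 0.0098286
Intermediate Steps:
j(Q, C) = 7 - Q
d = -720
P(U) = -8 - U (P(U) = (U + 8)*(-1) = (8 + U)*(-1) = -8 - U)
j(1/(270 + 221), -119 - 1*66)/P(d) = (7 - 1/(270 + 221))/(-8 - 1*(-720)) = (7 - 1/491)/(-8 + 720) = (7 - 1*1/491)/712 = (7 - 1/491)*(1/712) = (3436/491)*(1/712) = 859/87398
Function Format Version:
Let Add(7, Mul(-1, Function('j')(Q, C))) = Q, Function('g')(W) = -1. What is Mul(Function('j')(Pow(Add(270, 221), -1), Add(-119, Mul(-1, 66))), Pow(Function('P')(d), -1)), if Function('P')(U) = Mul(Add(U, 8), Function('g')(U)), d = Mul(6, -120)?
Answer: Rational(859, 87398) ≈ 0.0098286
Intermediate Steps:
Function('j')(Q, C) = Add(7, Mul(-1, Q))
d = -720
Function('P')(U) = Add(-8, Mul(-1, U)) (Function('P')(U) = Mul(Add(U, 8), -1) = Mul(Add(8, U), -1) = Add(-8, Mul(-1, U)))
Mul(Function('j')(Pow(Add(270, 221), -1), Add(-119, Mul(-1, 66))), Pow(Function('P')(d), -1)) = Mul(Add(7, Mul(-1, Pow(Add(270, 221), -1))), Pow(Add(-8, Mul(-1, -720)), -1)) = Mul(Add(7, Mul(-1, Pow(491, -1))), Pow(Add(-8, 720), -1)) = Mul(Add(7, Mul(-1, Rational(1, 491))), Pow(712, -1)) = Mul(Add(7, Rational(-1, 491)), Rational(1, 712)) = Mul(Rational(3436, 491), Rational(1, 712)) = Rational(859, 87398)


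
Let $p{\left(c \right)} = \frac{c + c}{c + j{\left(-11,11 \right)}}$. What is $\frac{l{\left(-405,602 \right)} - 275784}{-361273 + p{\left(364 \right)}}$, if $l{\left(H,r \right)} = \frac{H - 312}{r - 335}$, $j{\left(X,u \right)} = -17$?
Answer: $\frac{8517120205}{11157129267} \approx 0.76338$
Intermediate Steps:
$l{\left(H,r \right)} = \frac{-312 + H}{-335 + r}$
$p{\left(c \right)} = \frac{2 c}{-17 + c}$ ($p{\left(c \right)} = \frac{c + c}{c - 17} = \frac{2 c}{-17 + c}$)
$\frac{l{\left(-405,602 \right)} - 275784}{-361273 + p{\left(364 \right)}} = \frac{\frac{-312 - 405}{-335 + 602} - 275784}{-361273 + 2 \cdot 364 \frac{1}{-17 + 364}} = \frac{\frac{1}{267} \left(-717\right) - 275784}{-361273 + 2 \cdot 364 \cdot \frac{1}{347}} = \frac{- \frac{239}{89} - 275784}{-361273 + \frac{728}{347}} = - \frac{24545015}{89 \left(- \frac{125361003}{347}\right)} = \left(- \frac{24545015}{89}\right) \left(- \frac{347}{125361003}\right) = \frac{8517120205}{11157129267}$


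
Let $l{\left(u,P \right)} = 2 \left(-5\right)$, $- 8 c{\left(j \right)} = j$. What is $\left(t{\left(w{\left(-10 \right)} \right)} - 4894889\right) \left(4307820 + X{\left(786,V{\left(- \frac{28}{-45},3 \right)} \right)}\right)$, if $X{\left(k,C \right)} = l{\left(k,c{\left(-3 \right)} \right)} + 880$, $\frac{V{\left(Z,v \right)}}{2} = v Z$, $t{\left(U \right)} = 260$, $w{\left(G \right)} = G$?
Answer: $-21089439026010$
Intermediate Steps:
$c{\left(j \right)} = - \frac{j}{8}$
$l{\left(u,P \right)} = -10$
$V{\left(Z,v \right)} = 2 Z v$ ($V{\left(Z,v \right)} = 2 v Z = 2 Z v$)
$X{\left(k,C \right)} = 870$ ($X{\left(k,C \right)} = -10 + 880 = 870$)
$\left(t{\left(w{\left(-10 \right)} \right)} - 4894889\right) \left(4307820 + X{\left(786,V{\left(- \frac{28}{-45},3 \right)} \right)}\right) = \left(260 - 4894889\right) \left(4307820 + 870\right) = \left(-4894629\right) 4308690 = -21089439026010$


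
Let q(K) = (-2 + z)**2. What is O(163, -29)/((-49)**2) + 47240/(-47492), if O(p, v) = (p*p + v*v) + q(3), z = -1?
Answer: 42455711/4072439 ≈ 10.425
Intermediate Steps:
q(K) = 9 (q(K) = (-2 - 1)**2 = (-3)**2 = 9)
O(p, v) = 9 + p**2 + v**2 (O(p, v) = (p*p + v*v) + 9 = (p**2 + v**2) + 9 = 9 + p**2 + v**2)
O(163, -29)/((-49)**2) + 47240/(-47492) = (9 + 163**2 + (-29)**2)/((-49)**2) + 47240/(-47492) = (9 + 26569 + 841)/2401 + 47240*(-1/47492) = 27419*(1/2401) - 11810/11873 = 3917/343 - 11810/11873 = 42455711/4072439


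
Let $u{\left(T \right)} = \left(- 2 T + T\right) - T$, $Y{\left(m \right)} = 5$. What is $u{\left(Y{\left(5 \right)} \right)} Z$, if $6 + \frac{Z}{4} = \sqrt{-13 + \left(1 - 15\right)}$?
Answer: $240 - 120 i \sqrt{3} \approx 240.0 - 207.85 i$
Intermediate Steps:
$u{\left(T \right)} = - 2 T$ ($u{\left(T \right)} = - T - T = - 2 T$)
$Z = -24 + 12 i \sqrt{3}$ ($Z = -24 + 4 \sqrt{-13 + \left(1 - 15\right)} = -24 + 4 \sqrt{-13 - 14} = -24 + 4 \sqrt{-27} = -24 + 4 \cdot 3 i \sqrt{3} = -24 + 12 i \sqrt{3} \approx -24.0 + 20.785 i$)
$u{\left(Y{\left(5 \right)} \right)} Z = \left(-2\right) 5 \left(-24 + 12 i \sqrt{3}\right) = - 10 \left(-24 + 12 i \sqrt{3}\right) = 240 - 120 i \sqrt{3}$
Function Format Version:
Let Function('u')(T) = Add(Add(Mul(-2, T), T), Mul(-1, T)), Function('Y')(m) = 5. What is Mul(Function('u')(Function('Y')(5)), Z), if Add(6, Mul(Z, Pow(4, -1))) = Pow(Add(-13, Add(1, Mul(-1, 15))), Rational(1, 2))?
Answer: Add(240, Mul(-120, I, Pow(3, Rational(1, 2)))) ≈ Add(240.00, Mul(-207.85, I))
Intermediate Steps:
Function('u')(T) = Mul(-2, T) (Function('u')(T) = Add(Mul(-1, T), Mul(-1, T)) = Mul(-2, T))
Z = Add(-24, Mul(12, I, Pow(3, Rational(1, 2)))) (Z = Add(-24, Mul(4, Pow(Add(-13, Add(1, Mul(-1, 15))), Rational(1, 2)))) = Add(-24, Mul(4, Pow(Add(-13, Add(1, -15)), Rational(1, 2)))) = Add(-24, Mul(4, Pow(Add(-13, -14), Rational(1, 2)))) = Add(-24, Mul(4, Pow(-27, Rational(1, 2)))) = Add(-24, Mul(4, Mul(3, I, Pow(3, Rational(1, 2))))) = Add(-24, Mul(12, I, Pow(3, Rational(1, 2)))) ≈ Add(-24.000, Mul(20.785, I)))
Mul(Function('u')(Function('Y')(5)), Z) = Mul(Mul(-2, 5), Add(-24, Mul(12, I, Pow(3, Rational(1, 2))))) = Mul(-10, Add(-24, Mul(12, I, Pow(3, Rational(1, 2))))) = Add(240, Mul(-120, I, Pow(3, Rational(1, 2))))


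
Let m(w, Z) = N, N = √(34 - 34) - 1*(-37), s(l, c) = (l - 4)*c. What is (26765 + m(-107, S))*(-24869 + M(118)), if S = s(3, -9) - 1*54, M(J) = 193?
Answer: -661366152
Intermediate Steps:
s(l, c) = c*(-4 + l) (s(l, c) = (-4 + l)*c = c*(-4 + l))
S = -45 (S = -9*(-4 + 3) - 1*54 = -9*(-1) - 54 = 9 - 54 = -45)
N = 37 (N = √0 + 37 = 0 + 37 = 37)
m(w, Z) = 37
(26765 + m(-107, S))*(-24869 + M(118)) = (26765 + 37)*(-24869 + 193) = 26802*(-24676) = -661366152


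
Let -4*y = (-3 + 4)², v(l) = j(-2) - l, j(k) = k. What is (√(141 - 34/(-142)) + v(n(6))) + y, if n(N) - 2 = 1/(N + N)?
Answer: -13/3 + 2*√177997/71 ≈ 7.5511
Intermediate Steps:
n(N) = 2 + 1/(2*N) (n(N) = 2 + 1/(N + N) = 2 + 1/(2*N))
v(l) = -2 - l
y = -¼ (y = -(-3 + 4)²/4 = -¼*1² = -¼*1 = -¼ ≈ -0.25000)
(√(141 - 34/(-142)) + v(n(6))) + y = (√(141 - 34/(-142)) + (-2 - (2 + (½)/6))) - ¼ = (√(141 - 34*(-1/142)) + (-2 - (2 + (½)*(⅙)))) - ¼ = (√(141 + 17/71) + (-2 - (2 + 1/12))) - ¼ = (√(10028/71) + (-2 - 1*25/12)) - ¼ = (2*√177997/71 + (-2 - 25/12)) - ¼ = (2*√177997/71 - 49/12) - ¼ = (-49/12 + 2*√177997/71) - ¼ = -13/3 + 2*√177997/71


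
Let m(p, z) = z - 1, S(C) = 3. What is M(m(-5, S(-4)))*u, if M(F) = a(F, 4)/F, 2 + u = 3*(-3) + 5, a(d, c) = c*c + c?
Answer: -60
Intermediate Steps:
m(p, z) = -1 + z
a(d, c) = c + c² (a(d, c) = c² + c = c + c²)
u = -6 (u = -2 + (3*(-3) + 5) = -2 + (-9 + 5) = -2 - 4 = -6)
M(F) = 20/F (M(F) = (4*(1 + 4))/F = (4*5)/F = 20/F)
M(m(-5, S(-4)))*u = (20/(-1 + 3))*(-6) = (20/2)*(-6) = (20*(½))*(-6) = 10*(-6) = -60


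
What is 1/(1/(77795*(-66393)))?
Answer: -5165043435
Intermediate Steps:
1/(1/(77795*(-66393))) = 1/((1/77795)*(-1/66393)) = 1/(-1/5165043435) = -5165043435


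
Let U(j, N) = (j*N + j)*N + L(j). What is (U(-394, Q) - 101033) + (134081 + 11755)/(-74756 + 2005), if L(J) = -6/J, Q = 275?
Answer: -430039170368890/14331947 ≈ -3.0006e+7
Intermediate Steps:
U(j, N) = -6/j + N*(j + N*j) (U(j, N) = (j*N + j)*N - 6/j = (N*j + j)*N - 6/j = (j + N*j)*N - 6/j = N*(j + N*j) - 6/j = -6/j + N*(j + N*j))
(U(-394, Q) - 101033) + (134081 + 11755)/(-74756 + 2005) = ((-6 + 275*(-394)**2*(1 + 275))/(-394) - 101033) + (134081 + 11755)/(-74756 + 2005) = (-(-6 + 275*155236*276)/394 - 101033) + 145836/(-72751) = (-(-6 + 11782412400)/394 - 101033) + 145836*(-1/72751) = (-1/394*11782412394 - 101033) - 145836/72751 = (-5891206197/197 - 101033) - 145836/72751 = -5911109698/197 - 145836/72751 = -430039170368890/14331947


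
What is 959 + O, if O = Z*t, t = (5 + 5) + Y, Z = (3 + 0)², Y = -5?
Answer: 1004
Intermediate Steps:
Z = 9 (Z = 3² = 9)
t = 5 (t = (5 + 5) - 5 = 10 - 5 = 5)
O = 45 (O = 9*5 = 45)
959 + O = 959 + 45 = 1004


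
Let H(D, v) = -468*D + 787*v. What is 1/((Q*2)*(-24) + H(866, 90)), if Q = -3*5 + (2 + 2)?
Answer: -1/333930 ≈ -2.9946e-6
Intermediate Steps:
Q = -11 (Q = -15 + 4 = -11)
1/((Q*2)*(-24) + H(866, 90)) = 1/(-11*2*(-24) + (-468*866 + 787*90)) = 1/(-22*(-24) + (-405288 + 70830)) = 1/(528 - 334458) = 1/(-333930) = -1/333930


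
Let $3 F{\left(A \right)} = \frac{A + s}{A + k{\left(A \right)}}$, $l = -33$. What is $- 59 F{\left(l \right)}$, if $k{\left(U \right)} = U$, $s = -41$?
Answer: $- \frac{2183}{99} \approx -22.051$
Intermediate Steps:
$F{\left(A \right)} = \frac{-41 + A}{6 A}$ ($F{\left(A \right)} = \frac{\left(A - 41\right) \frac{1}{A + A}}{3} = \frac{\left(-41 + A\right) \frac{1}{2 A}}{3} = \frac{\frac{1}{2} \frac{1}{A} \left(-41 + A\right)}{3} = \frac{-41 + A}{6 A}$)
$- 59 F{\left(l \right)} = - 59 \frac{-41 - 33}{6 \left(-33\right)} = - 59 \cdot \frac{1}{6} \left(- \frac{1}{33}\right) \left(-74\right) = \left(-59\right) \frac{37}{99} = - \frac{2183}{99}$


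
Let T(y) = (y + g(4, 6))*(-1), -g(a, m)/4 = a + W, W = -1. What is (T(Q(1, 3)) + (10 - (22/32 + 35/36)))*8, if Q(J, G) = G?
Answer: 2497/18 ≈ 138.72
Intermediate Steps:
g(a, m) = 4 - 4*a (g(a, m) = -4*(a - 1) = -4*(-1 + a) = 4 - 4*a)
T(y) = 12 - y (T(y) = (y + (4 - 4*4))*(-1) = (y + (4 - 16))*(-1) = (y - 12)*(-1) = (-12 + y)*(-1) = 12 - y)
(T(Q(1, 3)) + (10 - (22/32 + 35/36)))*8 = ((12 - 1*3) + (10 - (22/32 + 35/36)))*8 = ((12 - 3) + (10 - (22*(1/32) + 35*(1/36))))*8 = (9 + (10 - (11/16 + 35/36)))*8 = (9 + (10 - 1*239/144))*8 = (9 + (10 - 239/144))*8 = (9 + 1201/144)*8 = (2497/144)*8 = 2497/18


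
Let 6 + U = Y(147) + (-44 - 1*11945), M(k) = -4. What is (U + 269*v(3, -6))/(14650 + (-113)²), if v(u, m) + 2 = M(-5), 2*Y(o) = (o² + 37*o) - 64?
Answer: -117/27419 ≈ -0.0042671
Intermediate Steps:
Y(o) = -32 + o²/2 + 37*o/2 (Y(o) = ((o² + 37*o) - 64)/2 = (-64 + o² + 37*o)/2 = -32 + o²/2 + 37*o/2)
v(u, m) = -6 (v(u, m) = -2 - 4 = -6)
U = 1497 (U = -6 + ((-32 + (½)*147² + (37/2)*147) + (-44 - 1*11945)) = -6 + ((-32 + (½)*21609 + 5439/2) + (-44 - 11945)) = -6 + ((-32 + 21609/2 + 5439/2) - 11989) = -6 + (13492 - 11989) = -6 + 1503 = 1497)
(U + 269*v(3, -6))/(14650 + (-113)²) = (1497 + 269*(-6))/(14650 + (-113)²) = (1497 - 1614)/(14650 + 12769) = -117/27419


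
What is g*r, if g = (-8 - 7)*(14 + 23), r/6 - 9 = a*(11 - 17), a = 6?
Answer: 89910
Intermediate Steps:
r = -162 (r = 54 + 6*(6*(11 - 17)) = 54 + 6*(6*(-6)) = 54 + 6*(-36) = 54 - 216 = -162)
g = -555 (g = -15*37 = -555)
g*r = -555*(-162) = 89910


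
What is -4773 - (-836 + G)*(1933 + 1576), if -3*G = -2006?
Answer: 1747199/3 ≈ 5.8240e+5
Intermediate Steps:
G = 2006/3 (G = -⅓*(-2006) = 2006/3 ≈ 668.67)
-4773 - (-836 + G)*(1933 + 1576) = -4773 - (-836 + 2006/3)*(1933 + 1576) = -4773 - (-502)*3509/3 = -4773 - 1*(-1761518/3) = -4773 + 1761518/3 = 1747199/3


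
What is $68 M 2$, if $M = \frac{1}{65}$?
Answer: $\frac{136}{65} \approx 2.0923$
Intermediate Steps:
$M = \frac{1}{65} \approx 0.015385$
$68 M 2 = 68 \cdot \frac{1}{65} \cdot 2 = \frac{68}{65} \cdot 2 = \frac{136}{65}$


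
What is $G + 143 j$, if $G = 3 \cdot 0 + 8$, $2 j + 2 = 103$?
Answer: $\frac{14459}{2} \approx 7229.5$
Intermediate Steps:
$j = \frac{101}{2}$ ($j = -1 + \frac{1}{2} \cdot 103 = -1 + \frac{103}{2} = \frac{101}{2} \approx 50.5$)
$G = 8$ ($G = 0 + 8 = 8$)
$G + 143 j = 8 + 143 \cdot \frac{101}{2} = 8 + \frac{14443}{2} = \frac{14459}{2}$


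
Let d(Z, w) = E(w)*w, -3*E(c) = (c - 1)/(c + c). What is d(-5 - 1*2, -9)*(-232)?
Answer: -1160/3 ≈ -386.67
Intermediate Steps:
E(c) = -(-1 + c)/(6*c) (E(c) = -(c - 1)/(3*(c + c)) = -(-1 + c)/(3*(2*c)) = -(-1 + c)*1/(2*c)/3 = -(-1 + c)/(6*c))
d(Z, w) = 1/6 - w/6 (d(Z, w) = ((1 - w)/(6*w))*w = 1/6 - w/6)
d(-5 - 1*2, -9)*(-232) = (1/6 - 1/6*(-9))*(-232) = (1/6 + 3/2)*(-232) = (5/3)*(-232) = -1160/3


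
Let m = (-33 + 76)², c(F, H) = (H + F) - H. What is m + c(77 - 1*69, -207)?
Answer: 1857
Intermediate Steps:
c(F, H) = F (c(F, H) = (F + H) - H = F)
m = 1849 (m = 43² = 1849)
m + c(77 - 1*69, -207) = 1849 + (77 - 1*69) = 1849 + (77 - 69) = 1849 + 8 = 1857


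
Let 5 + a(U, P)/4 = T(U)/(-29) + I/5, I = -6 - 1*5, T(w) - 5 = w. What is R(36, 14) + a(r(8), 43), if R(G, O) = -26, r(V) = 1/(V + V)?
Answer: -32189/580 ≈ -55.498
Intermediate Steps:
T(w) = 5 + w
I = -11 (I = -6 - 5 = -11)
r(V) = 1/(2*V)
a(U, P) = -4276/145 - 4*U/29 (a(U, P) = -20 + 4*((5 + U)/(-29) - 11/5) = -20 + 4*((5 + U)*(-1/29) - 11*1/5) = -20 + 4*((-5/29 - U/29) - 11/5) = -20 + 4*(-344/145 - U/29) = -20 + (-1376/145 - 4*U/29) = -4276/145 - 4*U/29)
R(36, 14) + a(r(8), 43) = -26 + (-4276/145 - 2/(29*8)) = -26 + (-4276/145 - 4/29*1/16) = -26 + (-4276/145 - 1/116) = -26 - 17109/580 = -32189/580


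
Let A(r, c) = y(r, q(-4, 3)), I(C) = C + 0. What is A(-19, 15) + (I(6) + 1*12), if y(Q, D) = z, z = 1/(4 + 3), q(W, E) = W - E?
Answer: 127/7 ≈ 18.143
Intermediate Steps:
I(C) = C
z = 1/7 ≈ 0.14286
y(Q, D) = 1/7
A(r, c) = 1/7
A(-19, 15) + (I(6) + 1*12) = 1/7 + (6 + 1*12) = 1/7 + (6 + 12) = 1/7 + 18 = 127/7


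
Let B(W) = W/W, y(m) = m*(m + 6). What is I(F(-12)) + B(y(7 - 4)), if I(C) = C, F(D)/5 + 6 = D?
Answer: -89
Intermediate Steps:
y(m) = m*(6 + m)
F(D) = -30 + 5*D
B(W) = 1
I(F(-12)) + B(y(7 - 4)) = (-30 + 5*(-12)) + 1 = (-30 - 60) + 1 = -90 + 1 = -89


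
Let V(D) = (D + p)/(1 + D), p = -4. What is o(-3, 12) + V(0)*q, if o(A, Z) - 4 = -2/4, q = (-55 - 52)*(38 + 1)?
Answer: 33391/2 ≈ 16696.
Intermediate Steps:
q = -4173 (q = -107*39 = -4173)
o(A, Z) = 7/2 (o(A, Z) = 4 - 2/4 = 4 - 2*1/4 = 4 - 1/2 = 7/2)
V(D) = (-4 + D)/(1 + D) (V(D) = (D - 4)/(1 + D) = (-4 + D)/(1 + D))
o(-3, 12) + V(0)*q = 7/2 + ((-4 + 0)/(1 + 0))*(-4173) = 7/2 + (-4/1)*(-4173) = 7/2 + (1*(-4))*(-4173) = 7/2 - 4*(-4173) = 7/2 + 16692 = 33391/2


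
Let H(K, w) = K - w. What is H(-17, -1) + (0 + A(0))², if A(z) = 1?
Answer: -15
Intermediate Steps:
H(-17, -1) + (0 + A(0))² = (-17 - 1*(-1)) + (0 + 1)² = (-17 + 1) + 1² = -16 + 1 = -15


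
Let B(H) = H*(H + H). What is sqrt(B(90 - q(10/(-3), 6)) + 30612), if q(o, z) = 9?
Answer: sqrt(43734) ≈ 209.13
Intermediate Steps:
B(H) = 2*H**2 (B(H) = H*(2*H) = 2*H**2)
sqrt(B(90 - q(10/(-3), 6)) + 30612) = sqrt(2*(90 - 1*9)**2 + 30612) = sqrt(2*(90 - 9)**2 + 30612) = sqrt(2*81**2 + 30612) = sqrt(2*6561 + 30612) = sqrt(13122 + 30612) = sqrt(43734)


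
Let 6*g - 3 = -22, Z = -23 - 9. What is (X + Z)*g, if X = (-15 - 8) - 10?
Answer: 1235/6 ≈ 205.83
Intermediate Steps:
Z = -32
g = -19/6 (g = ½ + (⅙)*(-22) = ½ - 11/3 = -19/6 ≈ -3.1667)
X = -33 (X = -23 - 10 = -33)
(X + Z)*g = (-33 - 32)*(-19/6) = -65*(-19/6) = 1235/6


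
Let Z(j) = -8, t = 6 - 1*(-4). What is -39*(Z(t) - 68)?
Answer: 2964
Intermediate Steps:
t = 10 (t = 6 + 4 = 10)
-39*(Z(t) - 68) = -39*(-8 - 68) = -39*(-76) = 2964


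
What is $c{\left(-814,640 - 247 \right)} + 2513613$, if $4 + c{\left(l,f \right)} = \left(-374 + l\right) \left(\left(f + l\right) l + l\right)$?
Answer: $-403639831$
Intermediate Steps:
$c{\left(l,f \right)} = -4 + \left(-374 + l\right) \left(l + l \left(f + l\right)\right)$ ($c{\left(l,f \right)} = -4 + \left(-374 + l\right) \left(\left(f + l\right) l + l\right) = -4 + \left(-374 + l\right) \left(l \left(f + l\right) + l\right) = -4 + \left(-374 + l\right) \left(l + l \left(f + l\right)\right)$)
$c{\left(-814,640 - 247 \right)} + 2513613 = \left(-4 + \left(-814\right)^{3} - -304436 - 373 \left(-814\right)^{2} + \left(640 - 247\right) \left(-814\right)^{2} - 374 \left(640 - 247\right) \left(-814\right)\right) + 2513613 = \left(-4 - 539353144 + 304436 - 247148308 + 393 \cdot 662596 - 146982 \left(-814\right)\right) + 2513613 = \left(-4 - 539353144 + 304436 - 247148308 + 260400228 + 119643348\right) + 2513613 = -406153444 + 2513613 = -403639831$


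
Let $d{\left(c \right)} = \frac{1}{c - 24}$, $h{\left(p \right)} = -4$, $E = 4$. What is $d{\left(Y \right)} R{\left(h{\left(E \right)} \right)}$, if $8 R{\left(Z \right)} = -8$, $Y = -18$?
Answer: $\frac{1}{42} \approx 0.02381$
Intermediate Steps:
$d{\left(c \right)} = \frac{1}{-24 + c}$
$R{\left(Z \right)} = -1$ ($R{\left(Z \right)} = \frac{1}{8} \left(-8\right) = -1$)
$d{\left(Y \right)} R{\left(h{\left(E \right)} \right)} = \frac{1}{-24 - 18} \left(-1\right) = \frac{1}{-42} \left(-1\right) = \left(- \frac{1}{42}\right) \left(-1\right) = \frac{1}{42}$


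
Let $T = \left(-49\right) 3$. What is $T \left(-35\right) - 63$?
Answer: $5082$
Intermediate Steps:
$T = -147$
$T \left(-35\right) - 63 = \left(-147\right) \left(-35\right) - 63 = 5145 - 63 = 5082$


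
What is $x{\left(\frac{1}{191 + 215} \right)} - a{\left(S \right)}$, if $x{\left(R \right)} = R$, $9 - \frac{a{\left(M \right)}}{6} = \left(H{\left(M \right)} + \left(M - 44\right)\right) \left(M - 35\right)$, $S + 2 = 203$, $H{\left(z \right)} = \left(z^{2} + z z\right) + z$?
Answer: $\frac{32819134237}{406} \approx 8.0835 \cdot 10^{7}$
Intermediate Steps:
$H{\left(z \right)} = z + 2 z^{2}$ ($H{\left(z \right)} = \left(z^{2} + z^{2}\right) + z = 2 z^{2} + z = z + 2 z^{2}$)
$S = 201$ ($S = -2 + 203 = 201$)
$a{\left(M \right)} = 54 - 6 \left(-35 + M\right) \left(-44 + M + M \left(1 + 2 M\right)\right)$ ($a{\left(M \right)} = 54 - 6 \left(M \left(1 + 2 M\right) + \left(M - 44\right)\right) \left(M - 35\right) = 54 - 6 \left(M \left(1 + 2 M\right) + \left(-44 + M\right)\right) \left(-35 + M\right) = 54 - 6 \left(-44 + M + M \left(1 + 2 M\right)\right) \left(-35 + M\right) = 54 - 6 \left(-35 + M\right) \left(-44 + M + M \left(1 + 2 M\right)\right)$)
$x{\left(\frac{1}{191 + 215} \right)} - a{\left(S \right)} = \frac{1}{191 + 215} - \left(-9186 - 12 \cdot 201^{3} + 408 \cdot 201^{2} + 684 \cdot 201\right) = \frac{1}{406} - \left(-9186 - 97447212 + 408 \cdot 40401 + 137484\right) = \frac{1}{406} - \left(-9186 - 97447212 + 16483608 + 137484\right) = \frac{1}{406} - -80835306 = \frac{1}{406} + 80835306 = \frac{32819134237}{406}$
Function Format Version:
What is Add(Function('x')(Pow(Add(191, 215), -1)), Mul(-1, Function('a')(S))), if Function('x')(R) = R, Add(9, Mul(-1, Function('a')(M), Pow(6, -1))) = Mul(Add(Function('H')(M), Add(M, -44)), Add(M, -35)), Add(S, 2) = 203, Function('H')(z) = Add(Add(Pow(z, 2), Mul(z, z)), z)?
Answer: Rational(32819134237, 406) ≈ 8.0835e+7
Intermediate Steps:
Function('H')(z) = Add(z, Mul(2, Pow(z, 2))) (Function('H')(z) = Add(Add(Pow(z, 2), Pow(z, 2)), z) = Add(Mul(2, Pow(z, 2)), z) = Add(z, Mul(2, Pow(z, 2))))
S = 201 (S = Add(-2, 203) = 201)
Function('a')(M) = Add(54, Mul(-6, Add(-35, M), Add(-44, M, Mul(M, Add(1, Mul(2, M)))))) (Function('a')(M) = Add(54, Mul(-6, Mul(Add(Mul(M, Add(1, Mul(2, M))), Add(M, -44)), Add(M, -35)))) = Add(54, Mul(-6, Mul(Add(Mul(M, Add(1, Mul(2, M))), Add(-44, M)), Add(-35, M)))) = Add(54, Mul(-6, Mul(Add(-44, M, Mul(M, Add(1, Mul(2, M)))), Add(-35, M)))) = Add(54, Mul(-6, Mul(Add(-35, M), Add(-44, M, Mul(M, Add(1, Mul(2, M))))))) = Add(54, Mul(-6, Add(-35, M), Add(-44, M, Mul(M, Add(1, Mul(2, M)))))))
Add(Function('x')(Pow(Add(191, 215), -1)), Mul(-1, Function('a')(S))) = Add(Pow(Add(191, 215), -1), Mul(-1, Add(-9186, Mul(-12, Pow(201, 3)), Mul(408, Pow(201, 2)), Mul(684, 201)))) = Add(Pow(406, -1), Mul(-1, Add(-9186, Mul(-12, 8120601), Mul(408, 40401), 137484))) = Add(Rational(1, 406), Mul(-1, Add(-9186, -97447212, 16483608, 137484))) = Add(Rational(1, 406), Mul(-1, -80835306)) = Add(Rational(1, 406), 80835306) = Rational(32819134237, 406)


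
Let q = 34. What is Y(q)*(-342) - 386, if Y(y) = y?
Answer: -12014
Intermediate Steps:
Y(q)*(-342) - 386 = 34*(-342) - 386 = -11628 - 386 = -12014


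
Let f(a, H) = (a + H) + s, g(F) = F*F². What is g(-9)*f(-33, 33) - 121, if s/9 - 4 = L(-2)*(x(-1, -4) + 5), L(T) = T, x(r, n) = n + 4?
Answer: 39245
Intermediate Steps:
x(r, n) = 4 + n
g(F) = F³
s = -54 (s = 36 + 9*(-2*((4 - 4) + 5)) = 36 + 9*(-2*(0 + 5)) = 36 + 9*(-2*5) = 36 + 9*(-10) = 36 - 90 = -54)
f(a, H) = -54 + H + a (f(a, H) = (a + H) - 54 = (H + a) - 54 = -54 + H + a)
g(-9)*f(-33, 33) - 121 = (-9)³*(-54 + 33 - 33) - 121 = -729*(-54) - 121 = 39366 - 121 = 39245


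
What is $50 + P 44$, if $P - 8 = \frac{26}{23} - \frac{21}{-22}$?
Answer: $\frac{11356}{23} \approx 493.74$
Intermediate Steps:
$P = \frac{5103}{506}$ ($P = 8 + \left(\frac{26}{23} - \frac{21}{-22}\right) = 8 + \left(26 \cdot \frac{1}{23} - - \frac{21}{22}\right) = 8 + \left(\frac{26}{23} + \frac{21}{22}\right) = 8 + \frac{1055}{506} = \frac{5103}{506} \approx 10.085$)
$50 + P 44 = 50 + \frac{5103}{506} \cdot 44 = 50 + \frac{10206}{23} = \frac{11356}{23}$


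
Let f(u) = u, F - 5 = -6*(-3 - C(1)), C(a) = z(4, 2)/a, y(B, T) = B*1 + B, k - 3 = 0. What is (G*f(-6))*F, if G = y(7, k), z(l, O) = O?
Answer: -2940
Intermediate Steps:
k = 3 (k = 3 + 0 = 3)
y(B, T) = 2*B (y(B, T) = B + B = 2*B)
G = 14 (G = 2*7 = 14)
C(a) = 2/a
F = 35 (F = 5 - 6*(-3 - 2/1) = 5 - 6*(-3 - 2) = 5 - 6*(-5) = 5 + 30 = 35)
(G*f(-6))*F = (14*(-6))*35 = -84*35 = -2940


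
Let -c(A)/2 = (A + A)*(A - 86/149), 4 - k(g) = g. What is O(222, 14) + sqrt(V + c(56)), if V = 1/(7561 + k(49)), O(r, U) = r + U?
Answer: 236 + I*sqrt(3892447038380833)/559942 ≈ 236.0 + 111.42*I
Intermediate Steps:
k(g) = 4 - g
O(r, U) = U + r
c(A) = -4*A*(-86/149 + A) (c(A) = -2*(A + A)*(A - 86/149) = -2*2*A*(A - 86*1/149) = -2*2*A*(A - 86/149) = -2*2*A*(-86/149 + A) = -4*A*(-86/149 + A))
V = 1/7516 (V = 1/(7561 + (4 - 1*49)) = 1/(7561 + (4 - 49)) = 1/(7561 - 45) = 1/7516 ≈ 0.00013305)
O(222, 14) + sqrt(V + c(56)) = (14 + 222) + sqrt(1/7516 + (4/149)*56*(86 - 149*56)) = 236 + sqrt(1/7516 + (4/149)*56*(86 - 8344)) = 236 + sqrt(1/7516 + (4/149)*56*(-8258)) = 236 + sqrt(1/7516 - 1849792/149) = 236 + sqrt(-13903036523/1119884) = 236 + I*sqrt(3892447038380833)/559942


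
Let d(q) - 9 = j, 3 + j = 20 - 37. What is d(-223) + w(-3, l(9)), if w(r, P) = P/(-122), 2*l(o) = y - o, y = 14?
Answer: -2689/244 ≈ -11.020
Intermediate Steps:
j = -20 (j = -3 + (20 - 37) = -3 - 17 = -20)
d(q) = -11 (d(q) = 9 - 20 = -11)
l(o) = 7 - o/2 (l(o) = (14 - o)/2 = 7 - o/2)
w(r, P) = -P/122 (w(r, P) = P*(-1/122) = -P/122)
d(-223) + w(-3, l(9)) = -11 - (7 - 1/2*9)/122 = -11 - (7 - 9/2)/122 = -11 - 1/122*5/2 = -11 - 5/244 = -2689/244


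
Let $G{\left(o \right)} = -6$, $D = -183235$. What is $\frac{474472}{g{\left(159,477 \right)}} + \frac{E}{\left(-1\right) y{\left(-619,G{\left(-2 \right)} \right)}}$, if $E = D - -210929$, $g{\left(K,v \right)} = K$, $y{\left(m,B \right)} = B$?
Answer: $\frac{1208363}{159} \approx 7599.8$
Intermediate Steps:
$E = 27694$ ($E = -183235 - -210929 = -183235 + 210929 = 27694$)
$\frac{474472}{g{\left(159,477 \right)}} + \frac{E}{\left(-1\right) y{\left(-619,G{\left(-2 \right)} \right)}} = \frac{474472}{159} + \frac{27694}{\left(-1\right) \left(-6\right)} = 474472 \cdot \frac{1}{159} + \frac{27694}{6} = \frac{474472}{159} + 27694 \cdot \frac{1}{6} = \frac{474472}{159} + \frac{13847}{3} = \frac{1208363}{159}$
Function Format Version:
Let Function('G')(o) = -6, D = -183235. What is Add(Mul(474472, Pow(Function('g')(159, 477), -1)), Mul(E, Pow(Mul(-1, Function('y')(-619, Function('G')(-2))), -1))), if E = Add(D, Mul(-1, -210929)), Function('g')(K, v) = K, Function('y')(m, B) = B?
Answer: Rational(1208363, 159) ≈ 7599.8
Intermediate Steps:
E = 27694 (E = Add(-183235, Mul(-1, -210929)) = Add(-183235, 210929) = 27694)
Add(Mul(474472, Pow(Function('g')(159, 477), -1)), Mul(E, Pow(Mul(-1, Function('y')(-619, Function('G')(-2))), -1))) = Add(Mul(474472, Pow(159, -1)), Mul(27694, Pow(Mul(-1, -6), -1))) = Add(Mul(474472, Rational(1, 159)), Mul(27694, Pow(6, -1))) = Add(Rational(474472, 159), Mul(27694, Rational(1, 6))) = Add(Rational(474472, 159), Rational(13847, 3)) = Rational(1208363, 159)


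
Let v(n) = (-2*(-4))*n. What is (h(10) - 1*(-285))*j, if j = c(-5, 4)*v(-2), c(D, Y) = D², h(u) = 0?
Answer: -114000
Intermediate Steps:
v(n) = 8*n
j = -400 (j = (-5)²*(8*(-2)) = 25*(-16) = -400)
(h(10) - 1*(-285))*j = (0 - 1*(-285))*(-400) = (0 + 285)*(-400) = 285*(-400) = -114000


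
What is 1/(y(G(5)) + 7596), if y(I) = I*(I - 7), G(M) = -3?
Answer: 1/7626 ≈ 0.00013113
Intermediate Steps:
y(I) = I*(-7 + I)
1/(y(G(5)) + 7596) = 1/(-3*(-7 - 3) + 7596) = 1/(-3*(-10) + 7596) = 1/(30 + 7596) = 1/7626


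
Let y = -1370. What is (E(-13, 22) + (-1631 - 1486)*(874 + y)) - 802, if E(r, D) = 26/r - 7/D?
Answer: 33995009/22 ≈ 1.5452e+6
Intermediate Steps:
E(r, D) = -7/D + 26/r
(E(-13, 22) + (-1631 - 1486)*(874 + y)) - 802 = ((-7/22 + 26/(-13)) + (-1631 - 1486)*(874 - 1370)) - 802 = ((-7*1/22 + 26*(-1/13)) - 3117*(-496)) - 802 = ((-7/22 - 2) + 1546032) - 802 = (-51/22 + 1546032) - 802 = 34012653/22 - 802 = 33995009/22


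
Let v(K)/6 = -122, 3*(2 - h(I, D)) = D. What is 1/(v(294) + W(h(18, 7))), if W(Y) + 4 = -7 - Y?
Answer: -3/2228 ≈ -0.0013465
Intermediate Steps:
h(I, D) = 2 - D/3
W(Y) = -11 - Y (W(Y) = -4 + (-7 - Y) = -11 - Y)
v(K) = -732 (v(K) = 6*(-122) = -732)
1/(v(294) + W(h(18, 7))) = 1/(-732 + (-11 - (2 - ⅓*7))) = 1/(-732 + (-11 - (2 - 7/3))) = 1/(-732 + (-11 - 1*(-⅓))) = 1/(-732 + (-11 + ⅓)) = 1/(-732 - 32/3) = 1/(-2228/3) = -3/2228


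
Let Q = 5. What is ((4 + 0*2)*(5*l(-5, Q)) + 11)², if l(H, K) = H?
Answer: 7921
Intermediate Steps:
((4 + 0*2)*(5*l(-5, Q)) + 11)² = ((4 + 0*2)*(5*(-5)) + 11)² = ((4 + 0)*(-25) + 11)² = (4*(-25) + 11)² = (-100 + 11)² = (-89)² = 7921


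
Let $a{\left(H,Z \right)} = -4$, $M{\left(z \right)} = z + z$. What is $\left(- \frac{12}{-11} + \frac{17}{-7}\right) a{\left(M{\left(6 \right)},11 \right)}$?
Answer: $\frac{412}{77} \approx 5.3506$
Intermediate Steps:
$M{\left(z \right)} = 2 z$
$\left(- \frac{12}{-11} + \frac{17}{-7}\right) a{\left(M{\left(6 \right)},11 \right)} = \left(- \frac{12}{-11} + \frac{17}{-7}\right) \left(-4\right) = \left(\left(-12\right) \left(- \frac{1}{11}\right) + 17 \left(- \frac{1}{7}\right)\right) \left(-4\right) = \left(\frac{12}{11} - \frac{17}{7}\right) \left(-4\right) = \left(- \frac{103}{77}\right) \left(-4\right) = \frac{412}{77}$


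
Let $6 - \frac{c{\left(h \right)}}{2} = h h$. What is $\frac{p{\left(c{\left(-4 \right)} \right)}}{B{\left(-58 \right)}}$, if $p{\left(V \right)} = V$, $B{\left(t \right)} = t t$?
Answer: $- \frac{5}{841} \approx -0.0059453$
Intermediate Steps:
$c{\left(h \right)} = 12 - 2 h^{2}$ ($c{\left(h \right)} = 12 - 2 h h = 12 - 2 h^{2}$)
$B{\left(t \right)} = t^{2}$
$\frac{p{\left(c{\left(-4 \right)} \right)}}{B{\left(-58 \right)}} = \frac{12 - 2 \left(-4\right)^{2}}{\left(-58\right)^{2}} = \frac{12 - 32}{3364} = \left(12 - 32\right) \frac{1}{3364} = \left(-20\right) \frac{1}{3364} = - \frac{5}{841}$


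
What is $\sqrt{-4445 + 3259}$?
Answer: $i \sqrt{1186} \approx 34.438 i$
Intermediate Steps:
$\sqrt{-4445 + 3259} = \sqrt{-1186} = i \sqrt{1186}$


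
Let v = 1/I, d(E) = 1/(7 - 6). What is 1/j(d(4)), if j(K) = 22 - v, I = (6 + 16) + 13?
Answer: 35/769 ≈ 0.045514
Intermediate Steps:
I = 35 (I = 22 + 13 = 35)
d(E) = 1 (d(E) = 1/1 = 1)
v = 1/35 ≈ 0.028571
j(K) = 769/35 (j(K) = 22 - 1*1/35 = 22 - 1/35 = 769/35)
1/j(d(4)) = 1/(769/35) = 35/769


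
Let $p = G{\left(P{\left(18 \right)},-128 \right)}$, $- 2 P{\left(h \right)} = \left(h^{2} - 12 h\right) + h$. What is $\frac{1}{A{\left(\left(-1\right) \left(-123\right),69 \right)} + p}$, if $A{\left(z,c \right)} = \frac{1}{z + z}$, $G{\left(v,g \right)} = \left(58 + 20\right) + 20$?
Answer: $\frac{246}{24109} \approx 0.010204$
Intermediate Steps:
$P{\left(h \right)} = - \frac{h^{2}}{2} + \frac{11 h}{2}$ ($P{\left(h \right)} = - \frac{\left(h^{2} - 12 h\right) + h}{2} = - \frac{h^{2} - 11 h}{2} = - \frac{h^{2}}{2} + \frac{11 h}{2}$)
$G{\left(v,g \right)} = 98$ ($G{\left(v,g \right)} = 78 + 20 = 98$)
$p = 98$
$A{\left(z,c \right)} = \frac{1}{2 z}$
$\frac{1}{A{\left(\left(-1\right) \left(-123\right),69 \right)} + p} = \frac{1}{\frac{1}{2 \left(\left(-1\right) \left(-123\right)\right)} + 98} = \frac{1}{\frac{1}{2 \cdot 123} + 98} = \frac{1}{\frac{1}{2} \cdot \frac{1}{123} + 98} = \frac{1}{\frac{1}{246} + 98} = \frac{1}{\frac{24109}{246}} = \frac{246}{24109}$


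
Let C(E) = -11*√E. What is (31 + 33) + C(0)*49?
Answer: 64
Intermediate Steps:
(31 + 33) + C(0)*49 = (31 + 33) - 11*√0*49 = 64 - 11*0*49 = 64 + 0*49 = 64 + 0 = 64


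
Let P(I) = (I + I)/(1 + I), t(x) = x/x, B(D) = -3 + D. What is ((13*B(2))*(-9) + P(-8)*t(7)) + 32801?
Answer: 230442/7 ≈ 32920.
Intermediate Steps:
t(x) = 1
P(I) = 2*I/(1 + I) (P(I) = (2*I)/(1 + I) = 2*I/(1 + I))
((13*B(2))*(-9) + P(-8)*t(7)) + 32801 = ((13*(-3 + 2))*(-9) + (2*(-8)/(1 - 8))*1) + 32801 = ((13*(-1))*(-9) + (2*(-8)/(-7))*1) + 32801 = (-13*(-9) + (2*(-8)*(-1/7))*1) + 32801 = (117 + (16/7)*1) + 32801 = (117 + 16/7) + 32801 = 835/7 + 32801 = 230442/7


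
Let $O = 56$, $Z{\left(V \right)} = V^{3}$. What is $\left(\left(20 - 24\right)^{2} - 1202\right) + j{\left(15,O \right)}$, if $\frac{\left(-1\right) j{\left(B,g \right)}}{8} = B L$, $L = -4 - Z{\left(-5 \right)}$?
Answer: $-15706$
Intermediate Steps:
$L = 121$ ($L = -4 - \left(-5\right)^{3} = -4 - -125 = -4 + 125 = 121$)
$j{\left(B,g \right)} = - 968 B$ ($j{\left(B,g \right)} = - 8 B 121 = - 8 \cdot 121 B = - 968 B$)
$\left(\left(20 - 24\right)^{2} - 1202\right) + j{\left(15,O \right)} = \left(\left(20 - 24\right)^{2} - 1202\right) - 14520 = \left(\left(-4\right)^{2} - 1202\right) - 14520 = \left(16 - 1202\right) - 14520 = -1186 - 14520 = -15706$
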